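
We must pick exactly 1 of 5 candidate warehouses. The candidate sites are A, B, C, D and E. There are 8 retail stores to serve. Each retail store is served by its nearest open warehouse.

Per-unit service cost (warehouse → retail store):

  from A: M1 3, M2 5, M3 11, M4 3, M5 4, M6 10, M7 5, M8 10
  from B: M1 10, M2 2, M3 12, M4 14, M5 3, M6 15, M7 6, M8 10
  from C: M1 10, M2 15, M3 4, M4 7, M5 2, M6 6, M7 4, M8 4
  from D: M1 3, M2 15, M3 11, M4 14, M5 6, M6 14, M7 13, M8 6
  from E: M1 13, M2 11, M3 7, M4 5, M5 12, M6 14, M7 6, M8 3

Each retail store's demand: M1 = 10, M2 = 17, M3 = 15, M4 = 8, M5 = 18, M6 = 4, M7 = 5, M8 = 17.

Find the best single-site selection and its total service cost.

With exactly 1 open, each retail store uses its cheapest among the chosen.
{A}: M1→A 3·10=30, M2→A 5·17=85, M3→A 11·15=165, M4→A 3·8=24, M5→A 4·18=72, M6→A 10·4=40, M7→A 5·5=25, M8→A 10·17=170. Service cost 611.
{C}: service cost 619
{B}: service cost 740
Among all 5 size-1 choices, {A} is lowest.

Choose A only; total service cost 611.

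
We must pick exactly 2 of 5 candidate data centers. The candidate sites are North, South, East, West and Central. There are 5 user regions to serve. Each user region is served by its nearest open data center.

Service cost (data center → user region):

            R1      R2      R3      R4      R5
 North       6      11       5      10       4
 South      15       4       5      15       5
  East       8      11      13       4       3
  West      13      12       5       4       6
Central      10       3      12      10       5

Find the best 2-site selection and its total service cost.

With exactly 2 open, each user region uses its cheapest among the chosen.
{South, East}: R1→East 8, R2→South 4, R3→South 5, R4→East 4, R5→East 3. Service cost 24.
{West, Central}: service cost 27
{North, Central}: service cost 28
Among all 10 size-2 choices, {South, East} is lowest.

Choose South and East; total service cost 24.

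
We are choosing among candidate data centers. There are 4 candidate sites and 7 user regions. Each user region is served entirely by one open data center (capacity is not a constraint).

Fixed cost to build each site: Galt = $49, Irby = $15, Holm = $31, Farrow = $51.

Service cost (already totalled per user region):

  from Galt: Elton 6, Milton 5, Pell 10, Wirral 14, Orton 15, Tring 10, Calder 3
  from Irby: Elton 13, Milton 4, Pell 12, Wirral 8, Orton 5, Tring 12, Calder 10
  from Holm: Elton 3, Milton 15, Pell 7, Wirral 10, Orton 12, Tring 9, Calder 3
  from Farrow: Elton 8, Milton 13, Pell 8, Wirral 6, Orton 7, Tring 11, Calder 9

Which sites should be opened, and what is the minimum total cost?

Open Irby only; minimum total cost 79.

For any fixed open set, each user region goes to its cheapest open site; total = fixed + service.
{Irby}: Elton→Irby 13, Milton→Irby 4, Pell→Irby 12, Wirral→Irby 8, Orton→Irby 5, Tring→Irby 12, Calder→Irby 10. Service 64; fixed 15; total 79.
{Irby, Holm}: service 39 + fixed 46 = 85
{Holm}: service 59 + fixed 31 = 90
{Galt, Irby, Holm, Farrow}: service 37 + fixed 146 = 183
(All 15 nonempty subsets were checked; Irby only is lowest.)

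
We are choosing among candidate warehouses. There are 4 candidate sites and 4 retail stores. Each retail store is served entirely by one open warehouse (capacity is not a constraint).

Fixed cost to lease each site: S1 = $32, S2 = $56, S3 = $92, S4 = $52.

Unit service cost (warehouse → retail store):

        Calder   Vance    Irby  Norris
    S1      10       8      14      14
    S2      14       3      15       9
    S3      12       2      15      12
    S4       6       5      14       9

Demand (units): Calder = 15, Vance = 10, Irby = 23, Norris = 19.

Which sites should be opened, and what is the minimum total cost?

Open S4 only; minimum total cost 685.

For any fixed open set, each retail store goes to its cheapest open site; total = fixed + service.
{S4}: Calder→S4 6·15=90, Vance→S4 5·10=50, Irby→S4 14·23=322, Norris→S4 9·19=171. Service 633; fixed 52; total 685.
{S1, S4}: Calder→S4 6·15=90, Vance→S4 5·10=50, Irby→S1 14·23=322, Norris→S4 9·19=171. Service 633; fixed 84; total 717.
{S2, S4}: service 613 + fixed 108 = 721
{S1, S2, S3, S4}: Calder→S4 6·15=90, Vance→S3 2·10=20, Irby→S1 14·23=322, Norris→S2 9·19=171. Service 603; fixed 232; total 835.
No other subset beats 685.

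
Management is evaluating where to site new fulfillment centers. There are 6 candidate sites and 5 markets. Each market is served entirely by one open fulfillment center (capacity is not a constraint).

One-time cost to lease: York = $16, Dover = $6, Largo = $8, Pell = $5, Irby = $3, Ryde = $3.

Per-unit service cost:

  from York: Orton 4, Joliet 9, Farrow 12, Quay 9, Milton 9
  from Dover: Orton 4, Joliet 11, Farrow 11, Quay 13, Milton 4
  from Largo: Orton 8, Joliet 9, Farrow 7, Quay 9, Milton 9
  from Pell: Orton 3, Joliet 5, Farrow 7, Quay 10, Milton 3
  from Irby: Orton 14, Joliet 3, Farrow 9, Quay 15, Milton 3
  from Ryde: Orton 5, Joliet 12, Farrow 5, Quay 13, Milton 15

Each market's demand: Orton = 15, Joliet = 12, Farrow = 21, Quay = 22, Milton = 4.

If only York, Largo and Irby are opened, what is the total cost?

Total cost: 480

Each market is assigned to its cheapest site among the open ones.
{York, Largo, Irby}: Orton→York 4·15=60, Joliet→Irby 3·12=36, Farrow→Largo 7·21=147, Quay→York 9·22=198, Milton→Irby 3·4=12. Service 453; fixed 27; total 480.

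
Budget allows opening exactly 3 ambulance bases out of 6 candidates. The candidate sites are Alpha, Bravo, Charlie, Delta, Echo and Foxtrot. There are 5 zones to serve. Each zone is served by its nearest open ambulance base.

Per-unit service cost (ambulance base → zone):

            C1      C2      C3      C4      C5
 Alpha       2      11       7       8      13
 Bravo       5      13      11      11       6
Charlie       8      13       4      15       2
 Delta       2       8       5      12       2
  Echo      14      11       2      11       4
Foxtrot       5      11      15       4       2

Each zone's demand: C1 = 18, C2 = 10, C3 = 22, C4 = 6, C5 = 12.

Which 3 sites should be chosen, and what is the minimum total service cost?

With exactly 3 open, each zone uses its cheapest among the chosen.
{Delta, Echo, Foxtrot}: C1→Delta 2·18=36, C2→Delta 8·10=80, C3→Echo 2·22=44, C4→Foxtrot 4·6=24, C5→Delta 2·12=24. Service cost 208.
{Alpha, Delta, Echo}: service cost 232
{Alpha, Echo, Foxtrot}: service cost 238
Among all 20 size-3 choices, {Delta, Echo, Foxtrot} is lowest.

Choose Delta, Echo and Foxtrot; total service cost 208.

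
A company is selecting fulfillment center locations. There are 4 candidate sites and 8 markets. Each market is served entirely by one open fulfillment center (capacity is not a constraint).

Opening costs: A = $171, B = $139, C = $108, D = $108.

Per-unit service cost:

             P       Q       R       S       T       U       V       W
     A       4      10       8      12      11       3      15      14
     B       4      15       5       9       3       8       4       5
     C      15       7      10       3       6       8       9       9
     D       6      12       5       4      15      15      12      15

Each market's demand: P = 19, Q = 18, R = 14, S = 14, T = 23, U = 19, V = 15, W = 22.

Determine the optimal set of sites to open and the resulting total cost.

For any fixed open set, each market goes to its cheapest open site; total = fixed + service.
{B, C}: P→B 4·19=76, Q→C 7·18=126, R→B 5·14=70, S→C 3·14=42, T→B 3·23=69, U→B 8·19=152, V→B 4·15=60, W→B 5·22=110. Service 705; fixed 247; total 952.
{A, B, C}: service 610 + fixed 418 = 1028
{B, D}: service 809 + fixed 247 = 1056
{A, B, C, D}: service 610 + fixed 526 = 1136
(All 15 nonempty subsets were checked; B and C is lowest.)

Open B and C; minimum total cost 952.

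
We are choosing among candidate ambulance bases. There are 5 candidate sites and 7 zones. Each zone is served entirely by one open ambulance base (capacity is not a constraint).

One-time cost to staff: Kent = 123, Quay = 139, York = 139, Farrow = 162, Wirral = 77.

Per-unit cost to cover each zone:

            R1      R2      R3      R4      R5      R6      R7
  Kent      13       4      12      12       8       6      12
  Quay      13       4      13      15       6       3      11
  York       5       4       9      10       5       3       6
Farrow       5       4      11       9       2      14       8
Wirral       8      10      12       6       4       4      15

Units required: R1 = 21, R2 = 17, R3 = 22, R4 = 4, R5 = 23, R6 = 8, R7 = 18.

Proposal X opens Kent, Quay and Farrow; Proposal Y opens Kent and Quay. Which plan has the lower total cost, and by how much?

Proposal X: {Kent, Quay, Farrow}: R1→Farrow 5·21=105, R2→Kent 4·17=68, R3→Farrow 11·22=242, R4→Farrow 9·4=36, R5→Farrow 2·23=46, R6→Quay 3·8=24, R7→Farrow 8·18=144. Service 665; fixed 424; total 1089.
Proposal Y: {Kent, Quay}: R1→Kent 13·21=273, R2→Kent 4·17=68, R3→Kent 12·22=264, R4→Kent 12·4=48, R5→Quay 6·23=138, R6→Quay 3·8=24, R7→Quay 11·18=198. Service 1013; fixed 262; total 1275.
Difference: |1089 − 1275| = 186.

Proposal X is cheaper by 186.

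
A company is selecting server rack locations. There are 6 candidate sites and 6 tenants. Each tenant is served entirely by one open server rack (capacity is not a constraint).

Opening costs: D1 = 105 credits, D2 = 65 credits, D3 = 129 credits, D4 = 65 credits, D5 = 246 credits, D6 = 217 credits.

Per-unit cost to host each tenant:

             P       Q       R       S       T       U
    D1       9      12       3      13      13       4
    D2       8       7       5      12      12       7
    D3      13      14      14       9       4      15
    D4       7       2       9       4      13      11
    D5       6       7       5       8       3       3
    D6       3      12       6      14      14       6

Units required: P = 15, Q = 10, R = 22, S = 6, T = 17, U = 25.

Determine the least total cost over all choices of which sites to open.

Minimum total cost: 681

For any fixed open set, each tenant goes to its cheapest open site; total = fixed + service.
{D4, D5}: P→D5 6·15=90, Q→D4 2·10=20, R→D5 5·22=110, S→D4 4·6=24, T→D5 3·17=51, U→D5 3·25=75. Service 370; fixed 311; total 681.
{D1, D3, D4}: service 383 + fixed 299 = 682
{D5}: P→D5 6·15=90, Q→D5 7·10=70, R→D5 5·22=110, S→D5 8·6=48, T→D5 3·17=51, U→D5 3·25=75. Service 444; fixed 246; total 690.
{D1, D2, D3, D4, D5, D6}: service 281 + fixed 827 = 1108
No other subset beats 681.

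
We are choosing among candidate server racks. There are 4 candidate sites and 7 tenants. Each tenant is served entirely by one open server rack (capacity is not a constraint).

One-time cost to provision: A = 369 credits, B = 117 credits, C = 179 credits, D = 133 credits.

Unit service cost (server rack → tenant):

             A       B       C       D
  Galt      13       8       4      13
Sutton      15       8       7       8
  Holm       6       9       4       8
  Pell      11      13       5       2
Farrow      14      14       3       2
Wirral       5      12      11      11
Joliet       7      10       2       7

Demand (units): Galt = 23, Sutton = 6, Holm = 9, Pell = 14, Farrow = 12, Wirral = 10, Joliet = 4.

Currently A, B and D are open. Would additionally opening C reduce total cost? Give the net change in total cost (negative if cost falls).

No — net change +43 (cost rises by 43).

Current service cost with {A, B, D}: 416.
Adding C: each tenant re-picks its cheapest; new service cost 280, saving 136.
Extra fixed cost: 179. Net change = 179 − 136 = 43.
(Totals: 1035 → 1078.)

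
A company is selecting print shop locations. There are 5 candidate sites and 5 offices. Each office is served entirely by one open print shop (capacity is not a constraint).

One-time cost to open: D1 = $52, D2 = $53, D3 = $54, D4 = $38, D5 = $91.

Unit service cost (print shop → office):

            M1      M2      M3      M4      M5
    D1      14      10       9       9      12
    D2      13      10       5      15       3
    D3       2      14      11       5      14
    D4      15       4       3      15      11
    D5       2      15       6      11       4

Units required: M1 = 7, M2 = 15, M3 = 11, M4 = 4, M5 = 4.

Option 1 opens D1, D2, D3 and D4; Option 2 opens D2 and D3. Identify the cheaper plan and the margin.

Option 1 is cheaper by 22.

Option 1: {D1, D2, D3, D4}: M1→D3 2·7=14, M2→D4 4·15=60, M3→D4 3·11=33, M4→D3 5·4=20, M5→D2 3·4=12. Service 139; fixed 197; total 336.
Option 2: {D2, D3}: M1→D3 2·7=14, M2→D2 10·15=150, M3→D2 5·11=55, M4→D3 5·4=20, M5→D2 3·4=12. Service 251; fixed 107; total 358.
Difference: |336 − 358| = 22.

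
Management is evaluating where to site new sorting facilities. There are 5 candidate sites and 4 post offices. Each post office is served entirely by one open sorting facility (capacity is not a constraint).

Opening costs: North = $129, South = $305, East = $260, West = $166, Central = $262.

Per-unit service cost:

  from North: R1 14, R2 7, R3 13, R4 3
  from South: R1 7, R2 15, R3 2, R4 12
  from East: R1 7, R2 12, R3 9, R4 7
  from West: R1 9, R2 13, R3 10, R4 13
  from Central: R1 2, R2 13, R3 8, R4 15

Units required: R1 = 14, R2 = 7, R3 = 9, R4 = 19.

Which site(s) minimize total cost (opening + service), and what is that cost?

Open North only; minimum total cost 548.

For any fixed open set, each post office goes to its cheapest open site; total = fixed + service.
{North}: R1→North 14·14=196, R2→North 7·7=49, R3→North 13·9=117, R4→North 3·19=57. Service 419; fixed 129; total 548.
{North, Central}: service 206 + fixed 391 = 597
{North, West}: R1→West 9·14=126, R2→North 7·7=49, R3→West 10·9=90, R4→North 3·19=57. Service 322; fixed 295; total 617.
{North, South, East, West, Central}: R1→Central 2·14=28, R2→North 7·7=49, R3→South 2·9=18, R4→North 3·19=57. Service 152; fixed 1122; total 1274.
No other subset beats 548.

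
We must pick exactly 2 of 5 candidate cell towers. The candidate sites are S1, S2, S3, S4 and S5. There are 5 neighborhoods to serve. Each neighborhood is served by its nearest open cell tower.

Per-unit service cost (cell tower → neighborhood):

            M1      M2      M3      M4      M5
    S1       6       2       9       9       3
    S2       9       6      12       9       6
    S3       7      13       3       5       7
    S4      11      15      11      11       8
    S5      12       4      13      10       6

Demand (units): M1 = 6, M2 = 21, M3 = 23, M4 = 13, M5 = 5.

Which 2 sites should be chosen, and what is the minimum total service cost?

Choose S1 and S3; total service cost 227.

With exactly 2 open, each neighborhood uses its cheapest among the chosen.
{S1, S3}: M1→S1 6·6=36, M2→S1 2·21=42, M3→S3 3·23=69, M4→S3 5·13=65, M5→S1 3·5=15. Service cost 227.
{S3, S5}: service cost 290
{S2, S3}: service cost 332
Among all 10 size-2 choices, {S1, S3} is lowest.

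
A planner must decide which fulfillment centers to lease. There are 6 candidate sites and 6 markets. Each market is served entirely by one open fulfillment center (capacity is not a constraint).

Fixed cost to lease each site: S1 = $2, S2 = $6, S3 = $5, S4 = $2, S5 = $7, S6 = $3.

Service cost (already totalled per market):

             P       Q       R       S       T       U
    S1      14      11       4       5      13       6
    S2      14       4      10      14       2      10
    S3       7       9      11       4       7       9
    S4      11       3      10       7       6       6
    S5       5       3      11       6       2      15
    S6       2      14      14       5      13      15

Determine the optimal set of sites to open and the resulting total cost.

For any fixed open set, each market goes to its cheapest open site; total = fixed + service.
{S1, S4, S6}: P→S6 2, Q→S4 3, R→S1 4, S→S1 5, T→S4 6, U→S1 6. Service 26; fixed 7; total 33.
{S1, S2, S6}: P→S6 2, Q→S2 4, R→S1 4, S→S1 5, T→S2 2, U→S1 6. Service 23; fixed 11; total 34.
{S1, S5}: service 25 + fixed 9 = 34
{S1, S2, S3, S4, S5, S6}: P→S6 2, Q→S4 3, R→S1 4, S→S3 4, T→S2 2, U→S1 6. Service 21; fixed 25; total 46.
No other subset beats 33.

Open S1, S4 and S6; minimum total cost 33.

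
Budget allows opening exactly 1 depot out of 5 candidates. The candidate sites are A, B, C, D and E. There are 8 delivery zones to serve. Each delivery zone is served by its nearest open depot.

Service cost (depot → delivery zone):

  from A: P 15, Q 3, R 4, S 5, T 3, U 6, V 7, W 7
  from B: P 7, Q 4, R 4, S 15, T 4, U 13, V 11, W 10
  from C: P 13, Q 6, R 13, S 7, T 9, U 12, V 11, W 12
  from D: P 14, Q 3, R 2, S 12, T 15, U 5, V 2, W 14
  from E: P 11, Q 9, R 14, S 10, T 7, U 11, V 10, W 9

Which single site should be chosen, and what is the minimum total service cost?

Choose A only; total service cost 50.

With exactly 1 open, each delivery zone uses its cheapest among the chosen.
{A}: P→A 15, Q→A 3, R→A 4, S→A 5, T→A 3, U→A 6, V→A 7, W→A 7. Service cost 50.
{D}: service cost 67
{B}: service cost 68
Among all 5 size-1 choices, {A} is lowest.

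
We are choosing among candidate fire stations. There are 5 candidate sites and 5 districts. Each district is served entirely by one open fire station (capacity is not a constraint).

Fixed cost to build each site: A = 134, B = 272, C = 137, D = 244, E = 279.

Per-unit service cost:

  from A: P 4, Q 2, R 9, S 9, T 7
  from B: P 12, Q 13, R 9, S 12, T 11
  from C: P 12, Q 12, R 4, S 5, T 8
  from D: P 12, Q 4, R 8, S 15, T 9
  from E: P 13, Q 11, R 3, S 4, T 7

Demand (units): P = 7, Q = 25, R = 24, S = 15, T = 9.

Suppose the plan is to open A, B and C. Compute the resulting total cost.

Each district is assigned to its cheapest site among the open ones.
{A, B, C}: P→A 4·7=28, Q→A 2·25=50, R→C 4·24=96, S→C 5·15=75, T→A 7·9=63. Service 312; fixed 543; total 855.

Total cost: 855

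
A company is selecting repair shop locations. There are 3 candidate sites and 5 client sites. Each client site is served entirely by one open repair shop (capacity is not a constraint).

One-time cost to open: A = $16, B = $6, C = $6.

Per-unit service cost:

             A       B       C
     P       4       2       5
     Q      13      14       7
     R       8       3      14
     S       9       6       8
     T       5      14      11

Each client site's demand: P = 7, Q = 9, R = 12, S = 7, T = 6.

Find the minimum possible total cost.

Minimum total cost: 213

For any fixed open set, each client site goes to its cheapest open site; total = fixed + service.
{A, B, C}: P→B 2·7=14, Q→C 7·9=63, R→B 3·12=36, S→B 6·7=42, T→A 5·6=30. Service 185; fixed 28; total 213.
{B, C}: P→B 2·7=14, Q→C 7·9=63, R→B 3·12=36, S→B 6·7=42, T→C 11·6=66. Service 221; fixed 12; total 233.
{A, B}: P→B 2·7=14, Q→A 13·9=117, R→B 3·12=36, S→B 6·7=42, T→A 5·6=30. Service 239; fixed 22; total 261.
{B}: service 302 + fixed 6 = 308
(All 7 nonempty subsets were checked; A, B and C is lowest.)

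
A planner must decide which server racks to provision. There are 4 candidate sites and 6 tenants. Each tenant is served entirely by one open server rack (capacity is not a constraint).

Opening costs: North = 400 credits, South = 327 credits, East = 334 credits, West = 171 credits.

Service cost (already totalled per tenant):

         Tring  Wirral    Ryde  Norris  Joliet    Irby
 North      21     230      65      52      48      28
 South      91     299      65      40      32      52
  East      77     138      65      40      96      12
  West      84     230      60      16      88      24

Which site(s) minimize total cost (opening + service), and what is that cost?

For any fixed open set, each tenant goes to its cheapest open site; total = fixed + service.
{West}: Tring→West 84, Wirral→West 230, Ryde→West 60, Norris→West 16, Joliet→West 88, Irby→West 24. Service 502; fixed 171; total 673.
{East}: service 428 + fixed 334 = 762
{North}: service 444 + fixed 400 = 844
{North, South, East, West}: Tring→North 21, Wirral→East 138, Ryde→West 60, Norris→West 16, Joliet→South 32, Irby→East 12. Service 279; fixed 1232; total 1511.
(All 15 nonempty subsets were checked; West only is lowest.)

Open West only; minimum total cost 673.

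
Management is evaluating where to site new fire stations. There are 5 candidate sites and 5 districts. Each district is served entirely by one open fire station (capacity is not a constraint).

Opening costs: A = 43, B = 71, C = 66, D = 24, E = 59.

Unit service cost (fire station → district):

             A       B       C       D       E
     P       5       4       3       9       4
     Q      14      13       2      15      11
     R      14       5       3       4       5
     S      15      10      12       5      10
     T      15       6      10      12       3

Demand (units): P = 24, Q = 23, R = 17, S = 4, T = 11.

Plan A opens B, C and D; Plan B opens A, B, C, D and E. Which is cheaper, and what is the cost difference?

Plan A: {B, C, D}: P→C 3·24=72, Q→C 2·23=46, R→C 3·17=51, S→D 5·4=20, T→B 6·11=66. Service 255; fixed 161; total 416.
Plan B: {A, B, C, D, E}: P→C 3·24=72, Q→C 2·23=46, R→C 3·17=51, S→D 5·4=20, T→E 3·11=33. Service 222; fixed 263; total 485.
Difference: |416 − 485| = 69.

Plan A is cheaper by 69.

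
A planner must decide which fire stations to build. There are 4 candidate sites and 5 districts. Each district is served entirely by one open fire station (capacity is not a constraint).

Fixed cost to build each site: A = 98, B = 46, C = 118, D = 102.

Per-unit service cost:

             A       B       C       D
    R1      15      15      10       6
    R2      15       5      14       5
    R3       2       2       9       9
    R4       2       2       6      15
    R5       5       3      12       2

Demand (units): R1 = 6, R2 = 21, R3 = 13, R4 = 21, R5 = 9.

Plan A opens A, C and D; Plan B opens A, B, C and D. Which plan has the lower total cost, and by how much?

Plan A: {A, C, D}: R1→D 6·6=36, R2→D 5·21=105, R3→A 2·13=26, R4→A 2·21=42, R5→D 2·9=18. Service 227; fixed 318; total 545.
Plan B: {A, B, C, D}: R1→D 6·6=36, R2→B 5·21=105, R3→A 2·13=26, R4→A 2·21=42, R5→D 2·9=18. Service 227; fixed 364; total 591.
Difference: |545 − 591| = 46.

Plan A is cheaper by 46.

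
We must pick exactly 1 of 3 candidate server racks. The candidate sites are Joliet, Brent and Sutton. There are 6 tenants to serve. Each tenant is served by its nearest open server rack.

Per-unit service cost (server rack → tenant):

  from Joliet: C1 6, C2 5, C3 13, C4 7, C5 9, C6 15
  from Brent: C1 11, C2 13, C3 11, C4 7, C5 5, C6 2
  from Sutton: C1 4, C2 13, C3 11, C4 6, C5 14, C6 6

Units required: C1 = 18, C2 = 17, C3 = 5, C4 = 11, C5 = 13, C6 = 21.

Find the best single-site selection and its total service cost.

With exactly 1 open, each tenant uses its cheapest among the chosen.
{Brent}: C1→Brent 11·18=198, C2→Brent 13·17=221, C3→Brent 11·5=55, C4→Brent 7·11=77, C5→Brent 5·13=65, C6→Brent 2·21=42. Service cost 658.
{Sutton}: service cost 722
{Joliet}: service cost 767
Among all 3 size-1 choices, {Brent} is lowest.

Choose Brent only; total service cost 658.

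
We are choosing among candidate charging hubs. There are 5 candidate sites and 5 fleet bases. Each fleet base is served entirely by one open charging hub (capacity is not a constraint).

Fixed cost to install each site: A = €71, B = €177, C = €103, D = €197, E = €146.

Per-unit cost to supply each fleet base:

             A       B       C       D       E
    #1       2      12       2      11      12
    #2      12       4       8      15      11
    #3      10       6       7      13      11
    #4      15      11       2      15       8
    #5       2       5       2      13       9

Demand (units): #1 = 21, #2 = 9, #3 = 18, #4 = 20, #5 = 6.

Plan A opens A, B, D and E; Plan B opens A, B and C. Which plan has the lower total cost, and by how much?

Plan A: {A, B, D, E}: #1→A 2·21=42, #2→B 4·9=36, #3→B 6·18=108, #4→E 8·20=160, #5→A 2·6=12. Service 358; fixed 591; total 949.
Plan B: {A, B, C}: #1→A 2·21=42, #2→B 4·9=36, #3→B 6·18=108, #4→C 2·20=40, #5→A 2·6=12. Service 238; fixed 351; total 589.
Difference: |949 − 589| = 360.

Plan B is cheaper by 360.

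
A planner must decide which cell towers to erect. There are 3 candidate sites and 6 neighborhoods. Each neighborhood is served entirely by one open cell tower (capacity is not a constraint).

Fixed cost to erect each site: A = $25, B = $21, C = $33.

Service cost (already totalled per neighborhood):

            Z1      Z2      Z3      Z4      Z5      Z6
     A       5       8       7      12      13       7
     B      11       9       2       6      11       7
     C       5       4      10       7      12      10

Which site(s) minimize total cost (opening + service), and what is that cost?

For any fixed open set, each neighborhood goes to its cheapest open site; total = fixed + service.
{B}: Z1→B 11, Z2→B 9, Z3→B 2, Z4→B 6, Z5→B 11, Z6→B 7. Service 46; fixed 21; total 67.
{A}: service 52 + fixed 25 = 77
{C}: Z1→C 5, Z2→C 4, Z3→C 10, Z4→C 7, Z5→C 12, Z6→C 10. Service 48; fixed 33; total 81.
{A, B, C}: Z1→A 5, Z2→C 4, Z3→B 2, Z4→B 6, Z5→B 11, Z6→A 7. Service 35; fixed 79; total 114.
No other subset beats 67.

Open B only; minimum total cost 67.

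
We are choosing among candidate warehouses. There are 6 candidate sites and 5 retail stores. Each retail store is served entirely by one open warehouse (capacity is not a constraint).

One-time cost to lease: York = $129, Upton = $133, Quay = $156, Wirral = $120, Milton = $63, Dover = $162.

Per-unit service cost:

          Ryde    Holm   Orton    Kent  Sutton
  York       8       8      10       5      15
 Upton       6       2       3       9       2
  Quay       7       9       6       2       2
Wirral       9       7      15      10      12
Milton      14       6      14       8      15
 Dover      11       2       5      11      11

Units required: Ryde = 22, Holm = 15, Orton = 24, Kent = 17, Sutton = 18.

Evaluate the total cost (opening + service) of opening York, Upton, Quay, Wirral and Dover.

Total cost: 1004

Each retail store is assigned to its cheapest site among the open ones.
{York, Upton, Quay, Wirral, Dover}: Ryde→Upton 6·22=132, Holm→Upton 2·15=30, Orton→Upton 3·24=72, Kent→Quay 2·17=34, Sutton→Upton 2·18=36. Service 304; fixed 700; total 1004.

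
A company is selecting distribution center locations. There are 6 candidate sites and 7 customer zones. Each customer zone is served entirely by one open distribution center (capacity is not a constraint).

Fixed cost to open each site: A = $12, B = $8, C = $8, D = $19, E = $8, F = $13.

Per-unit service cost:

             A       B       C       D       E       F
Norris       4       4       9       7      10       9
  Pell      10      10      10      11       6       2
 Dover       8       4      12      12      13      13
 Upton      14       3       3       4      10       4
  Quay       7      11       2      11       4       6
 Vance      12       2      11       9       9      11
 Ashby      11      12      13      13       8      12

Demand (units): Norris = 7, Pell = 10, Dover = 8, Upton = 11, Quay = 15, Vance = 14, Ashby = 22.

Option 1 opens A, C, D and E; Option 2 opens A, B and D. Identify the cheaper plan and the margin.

Option 1: {A, C, D, E}: Norris→A 4·7=28, Pell→E 6·10=60, Dover→A 8·8=64, Upton→C 3·11=33, Quay→C 2·15=30, Vance→D 9·14=126, Ashby→E 8·22=176. Service 517; fixed 47; total 564.
Option 2: {A, B, D}: Norris→A 4·7=28, Pell→A 10·10=100, Dover→B 4·8=32, Upton→B 3·11=33, Quay→A 7·15=105, Vance→B 2·14=28, Ashby→A 11·22=242. Service 568; fixed 39; total 607.
Difference: |564 − 607| = 43.

Option 1 is cheaper by 43.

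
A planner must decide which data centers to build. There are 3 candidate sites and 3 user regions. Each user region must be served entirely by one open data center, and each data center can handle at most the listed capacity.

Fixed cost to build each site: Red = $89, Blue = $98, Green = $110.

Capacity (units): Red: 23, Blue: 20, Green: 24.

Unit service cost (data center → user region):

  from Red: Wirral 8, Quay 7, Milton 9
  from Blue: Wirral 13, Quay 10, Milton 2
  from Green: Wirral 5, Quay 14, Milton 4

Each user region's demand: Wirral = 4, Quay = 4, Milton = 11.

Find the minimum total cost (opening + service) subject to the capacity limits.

Minimum total cost: 212

Open {Blue}: Wirral→Blue 13·4=52, Quay→Blue 10·4=40, Milton→Blue 2·11=22.
Loads: Blue carries 19/20. Service 114; fixed 98; total 212.
Next best feasible plan costs 230.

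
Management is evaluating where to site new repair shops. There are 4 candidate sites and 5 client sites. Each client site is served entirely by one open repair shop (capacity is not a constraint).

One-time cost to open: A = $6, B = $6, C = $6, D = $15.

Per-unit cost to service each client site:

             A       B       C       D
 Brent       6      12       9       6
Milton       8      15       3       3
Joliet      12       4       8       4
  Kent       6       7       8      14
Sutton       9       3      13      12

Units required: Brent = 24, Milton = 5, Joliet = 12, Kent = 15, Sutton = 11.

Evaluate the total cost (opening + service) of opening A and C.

Each client site is assigned to its cheapest site among the open ones.
{A, C}: Brent→A 6·24=144, Milton→C 3·5=15, Joliet→C 8·12=96, Kent→A 6·15=90, Sutton→A 9·11=99. Service 444; fixed 12; total 456.

Total cost: 456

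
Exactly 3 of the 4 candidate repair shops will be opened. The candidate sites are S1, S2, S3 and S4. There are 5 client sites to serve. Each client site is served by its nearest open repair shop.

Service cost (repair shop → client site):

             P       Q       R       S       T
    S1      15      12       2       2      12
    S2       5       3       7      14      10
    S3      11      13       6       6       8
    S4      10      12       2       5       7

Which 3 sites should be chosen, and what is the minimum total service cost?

Choose S1, S2 and S4; total service cost 19.

With exactly 3 open, each client site uses its cheapest among the chosen.
{S1, S2, S4}: P→S2 5, Q→S2 3, R→S1 2, S→S1 2, T→S4 7. Service cost 19.
{S1, S2, S3}: service cost 20
{S2, S3, S4}: service cost 22
Among all 4 size-3 choices, {S1, S2, S4} is lowest.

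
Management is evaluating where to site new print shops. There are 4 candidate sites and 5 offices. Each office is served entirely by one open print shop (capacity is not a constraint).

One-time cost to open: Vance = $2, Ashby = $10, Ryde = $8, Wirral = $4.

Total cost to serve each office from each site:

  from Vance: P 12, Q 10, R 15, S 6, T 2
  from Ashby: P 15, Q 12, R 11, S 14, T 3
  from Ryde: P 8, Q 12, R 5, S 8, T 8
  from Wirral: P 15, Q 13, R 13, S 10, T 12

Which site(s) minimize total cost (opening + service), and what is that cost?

For any fixed open set, each office goes to its cheapest open site; total = fixed + service.
{Vance, Ryde}: P→Ryde 8, Q→Vance 10, R→Ryde 5, S→Vance 6, T→Vance 2. Service 31; fixed 10; total 41.
{Vance, Ryde, Wirral}: P→Ryde 8, Q→Vance 10, R→Ryde 5, S→Vance 6, T→Vance 2. Service 31; fixed 14; total 45.
{Vance}: service 45 + fixed 2 = 47
{Vance, Ashby, Ryde, Wirral}: P→Ryde 8, Q→Vance 10, R→Ryde 5, S→Vance 6, T→Vance 2. Service 31; fixed 24; total 55.
No other subset beats 41.

Open Vance and Ryde; minimum total cost 41.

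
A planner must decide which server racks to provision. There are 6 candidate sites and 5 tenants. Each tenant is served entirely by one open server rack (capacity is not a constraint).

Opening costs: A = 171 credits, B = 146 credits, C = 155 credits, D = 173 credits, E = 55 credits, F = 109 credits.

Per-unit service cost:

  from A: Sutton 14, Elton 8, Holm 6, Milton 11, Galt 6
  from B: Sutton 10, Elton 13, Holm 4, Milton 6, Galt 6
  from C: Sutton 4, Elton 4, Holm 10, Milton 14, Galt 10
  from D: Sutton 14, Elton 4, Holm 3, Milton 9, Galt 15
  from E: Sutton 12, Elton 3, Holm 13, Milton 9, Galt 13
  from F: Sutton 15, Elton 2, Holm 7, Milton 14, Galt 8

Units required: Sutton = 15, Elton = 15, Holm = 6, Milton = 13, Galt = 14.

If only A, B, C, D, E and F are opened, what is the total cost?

Total cost: 1079

Each tenant is assigned to its cheapest site among the open ones.
{A, B, C, D, E, F}: Sutton→C 4·15=60, Elton→F 2·15=30, Holm→D 3·6=18, Milton→B 6·13=78, Galt→A 6·14=84. Service 270; fixed 809; total 1079.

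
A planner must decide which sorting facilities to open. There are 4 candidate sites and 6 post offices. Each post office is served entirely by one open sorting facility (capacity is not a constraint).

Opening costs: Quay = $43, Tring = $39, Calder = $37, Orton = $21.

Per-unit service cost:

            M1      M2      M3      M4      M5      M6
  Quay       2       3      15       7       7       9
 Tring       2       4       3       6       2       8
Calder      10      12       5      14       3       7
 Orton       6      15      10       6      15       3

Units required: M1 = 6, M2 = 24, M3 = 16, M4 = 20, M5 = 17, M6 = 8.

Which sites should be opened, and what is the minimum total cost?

For any fixed open set, each post office goes to its cheapest open site; total = fixed + service.
{Tring, Orton}: M1→Tring 2·6=12, M2→Tring 4·24=96, M3→Tring 3·16=48, M4→Tring 6·20=120, M5→Tring 2·17=34, M6→Orton 3·8=24. Service 334; fixed 60; total 394.
{Quay, Tring, Orton}: M1→Quay 2·6=12, M2→Quay 3·24=72, M3→Tring 3·16=48, M4→Tring 6·20=120, M5→Tring 2·17=34, M6→Orton 3·8=24. Service 310; fixed 103; total 413.
{Tring}: M1→Tring 2·6=12, M2→Tring 4·24=96, M3→Tring 3·16=48, M4→Tring 6·20=120, M5→Tring 2·17=34, M6→Tring 8·8=64. Service 374; fixed 39; total 413.
{Quay, Tring, Calder, Orton}: M1→Quay 2·6=12, M2→Quay 3·24=72, M3→Tring 3·16=48, M4→Tring 6·20=120, M5→Tring 2·17=34, M6→Orton 3·8=24. Service 310; fixed 140; total 450.
No other subset beats 394.

Open Tring and Orton; minimum total cost 394.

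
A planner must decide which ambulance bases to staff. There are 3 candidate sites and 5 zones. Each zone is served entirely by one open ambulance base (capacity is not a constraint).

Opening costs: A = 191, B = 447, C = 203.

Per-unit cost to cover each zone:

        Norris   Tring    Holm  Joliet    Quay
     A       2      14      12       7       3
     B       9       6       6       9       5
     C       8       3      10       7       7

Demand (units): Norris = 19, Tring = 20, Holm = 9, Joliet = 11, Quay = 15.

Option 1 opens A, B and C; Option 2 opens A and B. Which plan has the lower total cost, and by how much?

Option 2 is cheaper by 143.

Option 1: {A, B, C}: Norris→A 2·19=38, Tring→C 3·20=60, Holm→B 6·9=54, Joliet→A 7·11=77, Quay→A 3·15=45. Service 274; fixed 841; total 1115.
Option 2: {A, B}: Norris→A 2·19=38, Tring→B 6·20=120, Holm→B 6·9=54, Joliet→A 7·11=77, Quay→A 3·15=45. Service 334; fixed 638; total 972.
Difference: |1115 − 972| = 143.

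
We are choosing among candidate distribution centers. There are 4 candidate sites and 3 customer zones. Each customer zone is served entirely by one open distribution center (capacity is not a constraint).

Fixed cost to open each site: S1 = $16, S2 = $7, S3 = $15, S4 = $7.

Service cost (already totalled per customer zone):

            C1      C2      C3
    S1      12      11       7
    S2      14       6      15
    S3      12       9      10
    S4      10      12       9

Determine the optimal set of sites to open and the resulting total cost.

Open S4 only; minimum total cost 38.

For any fixed open set, each customer zone goes to its cheapest open site; total = fixed + service.
{S4}: C1→S4 10, C2→S4 12, C3→S4 9. Service 31; fixed 7; total 38.
{S2, S4}: service 25 + fixed 14 = 39
{S2}: C1→S2 14, C2→S2 6, C3→S2 15. Service 35; fixed 7; total 42.
{S1, S2, S3, S4}: service 23 + fixed 45 = 68
(All 15 nonempty subsets were checked; S4 only is lowest.)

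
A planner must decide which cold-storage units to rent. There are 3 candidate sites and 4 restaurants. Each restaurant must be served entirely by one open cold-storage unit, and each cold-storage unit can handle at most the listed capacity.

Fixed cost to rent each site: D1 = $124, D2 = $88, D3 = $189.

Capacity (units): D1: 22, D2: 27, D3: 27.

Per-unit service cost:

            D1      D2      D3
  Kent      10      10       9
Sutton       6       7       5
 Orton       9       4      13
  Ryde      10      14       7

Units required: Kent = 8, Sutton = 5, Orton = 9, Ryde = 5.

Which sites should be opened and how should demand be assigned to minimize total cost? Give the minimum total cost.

Minimum total cost: 309

Open {D2}: Kent→D2 10·8=80, Sutton→D2 7·5=35, Orton→D2 4·9=36, Ryde→D2 14·5=70.
Loads: D2 carries 27/27. Service 221; fixed 88; total 309.
Next best feasible plan costs 408.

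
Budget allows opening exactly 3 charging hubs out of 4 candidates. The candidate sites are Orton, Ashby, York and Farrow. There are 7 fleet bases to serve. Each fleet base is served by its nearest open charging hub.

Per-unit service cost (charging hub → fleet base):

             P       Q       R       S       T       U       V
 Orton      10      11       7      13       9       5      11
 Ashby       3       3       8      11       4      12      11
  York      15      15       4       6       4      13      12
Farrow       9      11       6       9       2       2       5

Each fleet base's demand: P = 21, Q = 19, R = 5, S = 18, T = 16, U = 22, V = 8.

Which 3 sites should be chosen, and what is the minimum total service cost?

Choose Ashby, York and Farrow; total service cost 364.

With exactly 3 open, each fleet base uses its cheapest among the chosen.
{Ashby, York, Farrow}: P→Ashby 3·21=63, Q→Ashby 3·19=57, R→York 4·5=20, S→York 6·18=108, T→Farrow 2·16=32, U→Farrow 2·22=44, V→Farrow 5·8=40. Service cost 364.
{Orton, Ashby, Farrow}: service cost 428
{Orton, Ashby, York}: service cost 510
Among all 4 size-3 choices, {Ashby, York, Farrow} is lowest.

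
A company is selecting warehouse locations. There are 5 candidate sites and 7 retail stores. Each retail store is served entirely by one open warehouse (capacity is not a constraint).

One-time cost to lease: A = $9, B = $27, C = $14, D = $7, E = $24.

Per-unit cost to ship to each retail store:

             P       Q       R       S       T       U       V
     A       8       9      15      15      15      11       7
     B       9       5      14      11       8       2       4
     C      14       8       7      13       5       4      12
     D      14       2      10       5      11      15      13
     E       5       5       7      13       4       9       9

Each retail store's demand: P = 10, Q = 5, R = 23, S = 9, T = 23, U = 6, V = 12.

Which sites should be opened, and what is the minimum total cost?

For any fixed open set, each retail store goes to its cheapest open site; total = fixed + service.
{B, D, E}: P→E 5·10=50, Q→D 2·5=10, R→E 7·23=161, S→D 5·9=45, T→E 4·23=92, U→B 2·6=12, V→B 4·12=48. Service 418; fixed 58; total 476.
{A, B, D, E}: service 418 + fixed 67 = 485
{B, C, D, E}: service 418 + fixed 72 = 490
{A, B, C, D, E}: P→E 5·10=50, Q→D 2·5=10, R→C 7·23=161, S→D 5·9=45, T→E 4·23=92, U→B 2·6=12, V→B 4·12=48. Service 418; fixed 81; total 499.
No other subset beats 476.

Open B, D and E; minimum total cost 476.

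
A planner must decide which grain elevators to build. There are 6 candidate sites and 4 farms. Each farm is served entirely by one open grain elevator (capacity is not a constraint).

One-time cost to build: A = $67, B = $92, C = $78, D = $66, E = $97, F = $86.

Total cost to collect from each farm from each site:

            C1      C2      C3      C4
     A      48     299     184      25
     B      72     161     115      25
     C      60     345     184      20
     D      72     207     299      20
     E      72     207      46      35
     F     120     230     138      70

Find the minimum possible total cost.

For any fixed open set, each farm goes to its cheapest open site; total = fixed + service.
{E}: C1→E 72, C2→E 207, C3→E 46, C4→E 35. Service 360; fixed 97; total 457.
{B}: C1→B 72, C2→B 161, C3→B 115, C4→B 25. Service 373; fixed 92; total 465.
{A, E}: C1→A 48, C2→E 207, C3→E 46, C4→A 25. Service 326; fixed 164; total 490.
{A, B, C, D, E, F}: service 275 + fixed 486 = 761
No other subset beats 457.

Minimum total cost: 457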